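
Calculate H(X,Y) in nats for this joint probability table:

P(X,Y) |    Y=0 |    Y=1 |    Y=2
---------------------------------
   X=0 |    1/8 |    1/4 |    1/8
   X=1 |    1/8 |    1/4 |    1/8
1.7329 nats

Joint entropy is H(X,Y) = -Σ_{x,y} p(x,y) log p(x,y).

Summing over all non-zero entries:
H(X,Y) = -[1/8·log_e(1/8) + 1/4·log_e(1/4) + 1/8·log_e(1/8) + 1/8·log_e(1/8) + 1/4·log_e(1/4) + 1/8·log_e(1/8)]
H(X,Y) = 1.7329 nats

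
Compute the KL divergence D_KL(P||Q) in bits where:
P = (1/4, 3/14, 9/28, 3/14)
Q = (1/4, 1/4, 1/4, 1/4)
0.0212 bits

KL divergence: D_KL(P||Q) = Σ p(x) log(p(x)/q(x))

Computing term by term:
  x=0: 1/4 × log_2[(1/4)/(1/4)] = 1/4 × 0.0000 = 0.0000
  x=1: 3/14 × log_2[(3/14)/(1/4)] = 3/14 × -0.2224 = -0.0477
  x=2: 9/28 × log_2[(9/28)/(1/4)] = 9/28 × 0.3626 = 0.1165
  x=3: 3/14 × log_2[(3/14)/(1/4)] = 3/14 × -0.2224 = -0.0477

D_KL(P||Q) = 0.0212 bits

Note: KL divergence is always non-negative and equals 0 iff P = Q.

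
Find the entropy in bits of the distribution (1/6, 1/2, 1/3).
1.4591 bits

Shannon entropy is H(X) = -Σ p(x) log p(x).

For P = (1/6, 1/2, 1/3):
H = -1/6 × log_2(1/6) -1/2 × log_2(1/2) -1/3 × log_2(1/3)
H = 1.4591 bits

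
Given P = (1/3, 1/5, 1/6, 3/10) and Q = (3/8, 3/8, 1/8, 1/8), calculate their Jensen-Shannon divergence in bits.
0.0493 bits

Jensen-Shannon divergence is:
JSD(P||Q) = 0.5 × D_KL(P||M) + 0.5 × D_KL(Q||M)
where M = 0.5 × (P + Q) is the mixture distribution.

M = 0.5 × (1/3, 1/5, 1/6, 3/10) + 0.5 × (3/8, 3/8, 1/8, 1/8) = (0.354167, 0.2875, 0.145833, 0.2125)

D_KL(P||M) = 0.0475 bits
D_KL(Q||M) = 0.0512 bits

JSD(P||Q) = 0.5 × 0.0475 + 0.5 × 0.0512 = 0.0493 bits

Unlike KL divergence, JSD is symmetric and bounded: 0 ≤ JSD ≤ log(2).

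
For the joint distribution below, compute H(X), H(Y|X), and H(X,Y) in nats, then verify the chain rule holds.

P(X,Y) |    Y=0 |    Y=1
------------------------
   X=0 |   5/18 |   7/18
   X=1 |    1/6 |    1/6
H(X,Y) = 1.3204, H(X) = 0.6365, H(Y|X) = 0.6838 (all in nats)

Chain rule: H(X,Y) = H(X) + H(Y|X)

Left side — joint entropy directly:
H(X,Y) = -Σ p(x,y) log p(x,y) = 1.3204 nats

Right side — compute H(Y|X) from the conditional distributions:
P(X) = (2/3, 1/3), so H(X) = 0.6365 nats
H(Y|X) = Σ_x P(X=x) · H(Y|X=x):
  P(Y|X=0) = (5/12, 7/12), H(Y|X=0) = 0.6792, weight P(X=0) = 2/3
  P(Y|X=1) = (1/2, 1/2), H(Y|X=1) = 0.6931, weight P(X=1) = 1/3
H(Y|X) = 0.6838 nats

H(X) + H(Y|X) = 0.6365 + 0.6838 = 1.3204 nats

Both sides equal 1.3204 nats. ✓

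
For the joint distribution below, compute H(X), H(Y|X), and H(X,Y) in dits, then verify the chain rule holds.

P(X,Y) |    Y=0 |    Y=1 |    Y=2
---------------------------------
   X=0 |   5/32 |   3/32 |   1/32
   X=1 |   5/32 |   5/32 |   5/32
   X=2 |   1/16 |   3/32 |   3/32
H(X,Y) = 0.9153, H(X) = 0.4597, H(Y|X) = 0.4556 (all in dits)

Chain rule: H(X,Y) = H(X) + H(Y|X)

Left side — joint entropy directly:
H(X,Y) = -Σ p(x,y) log p(x,y) = 0.9153 dits

Right side — compute H(Y|X) from the conditional distributions:
P(X) = (9/32, 15/32, 1/4), so H(X) = 0.4597 dits
H(Y|X) = Σ_x P(X=x) · H(Y|X=x):
  P(Y|X=0) = (5/9, 1/3, 1/9), H(Y|X=0) = 0.4069, weight P(X=0) = 9/32
  P(Y|X=1) = (1/3, 1/3, 1/3), H(Y|X=1) = 0.4771, weight P(X=1) = 15/32
  P(Y|X=2) = (1/4, 3/8, 3/8), H(Y|X=2) = 0.4700, weight P(X=2) = 1/4
H(Y|X) = 0.4556 dits

H(X) + H(Y|X) = 0.4597 + 0.4556 = 0.9153 dits

Both sides equal 0.9153 dits. ✓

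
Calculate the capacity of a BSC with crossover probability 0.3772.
0.0440 bits

For a binary symmetric channel (BSC) with error probability p:
Capacity C = 1 - H(p) bits per symbol

where H(p) = -p log₂(p) - (1-p) log₂(1-p) is the binary entropy function.

H(0.3772) = 0.9560 bits
C = 1 - 0.9560 = 0.0440 bits per symbol

This means we can reliably transmit up to 0.0440 bits of information per channel use.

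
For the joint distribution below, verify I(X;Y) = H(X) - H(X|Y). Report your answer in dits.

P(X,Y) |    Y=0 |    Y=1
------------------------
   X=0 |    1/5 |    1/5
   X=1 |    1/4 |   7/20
I(X;Y) = 0.0015 dits

Mutual information has multiple equivalent forms:
- I(X;Y) = H(X) - H(X|Y)
- I(X;Y) = H(Y) - H(Y|X)
- I(X;Y) = H(X) + H(Y) - H(X,Y)

Computing all quantities:
H(X) = 0.2923, H(Y) = 0.2989, H(X,Y) = 0.5897
H(X|Y) = 0.2908, H(Y|X) = 0.2974

Verification:
H(X) - H(X|Y) = 0.2923 - 0.2908 = 0.0015
H(Y) - H(Y|X) = 0.2989 - 0.2974 = 0.0015
H(X) + H(Y) - H(X,Y) = 0.2923 + 0.2989 - 0.5897 = 0.0015

All forms give I(X;Y) = 0.0015 dits. ✓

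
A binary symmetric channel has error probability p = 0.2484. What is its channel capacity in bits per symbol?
0.1913 bits

For a binary symmetric channel (BSC) with error probability p:
Capacity C = 1 - H(p) bits per symbol

where H(p) = -p log₂(p) - (1-p) log₂(1-p) is the binary entropy function.

H(0.2484) = 0.8087 bits
C = 1 - 0.8087 = 0.1913 bits per symbol

This means we can reliably transmit up to 0.1913 bits of information per channel use.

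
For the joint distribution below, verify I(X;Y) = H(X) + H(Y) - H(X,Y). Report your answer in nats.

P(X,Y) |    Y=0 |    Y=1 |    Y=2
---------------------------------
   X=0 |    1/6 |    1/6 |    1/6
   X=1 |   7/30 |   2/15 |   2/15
I(X;Y) = 0.0093 nats

Mutual information has multiple equivalent forms:
- I(X;Y) = H(X) - H(X|Y)
- I(X;Y) = H(Y) - H(Y|X)
- I(X;Y) = H(X) + H(Y) - H(X,Y)

Computing all quantities:
H(X) = 0.6931, H(Y) = 1.0889, H(X,Y) = 1.7728
H(X|Y) = 0.6839, H(Y|X) = 1.0796

Verification:
H(X) - H(X|Y) = 0.6931 - 0.6839 = 0.0093
H(Y) - H(Y|X) = 1.0889 - 1.0796 = 0.0093
H(X) + H(Y) - H(X,Y) = 0.6931 + 1.0889 - 1.7728 = 0.0093

All forms give I(X;Y) = 0.0093 nats. ✓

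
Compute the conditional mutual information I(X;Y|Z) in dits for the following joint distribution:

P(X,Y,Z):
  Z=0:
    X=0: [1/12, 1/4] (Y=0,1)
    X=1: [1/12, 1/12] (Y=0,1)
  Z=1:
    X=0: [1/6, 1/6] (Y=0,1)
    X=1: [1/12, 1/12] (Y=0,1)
0.0066 dits

Conditional mutual information: I(X;Y|Z) = H(X|Z) + H(Y|Z) - H(X,Y|Z)

H(Z) = 0.3010
H(X,Z) = 0.5775 → H(X|Z) = 0.2764
H(Y,Z) = 0.5898 → H(Y|Z) = 0.2887
H(X,Y,Z) = 0.8596 → H(X,Y|Z) = 0.5585

I(X;Y|Z) = 0.2764 + 0.2887 - 0.5585 = 0.0066 dits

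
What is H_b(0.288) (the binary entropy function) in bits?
0.8661 bits

The binary entropy function is:
H(p) = -p log(p) - (1-p) log(1-p)

H(0.288) = -0.288 × log_2(0.288) - 0.712 × log_2(0.712)
H(0.288) = 0.8661 bits

Note: Binary entropy is maximized at p=0.5 (H=1 bit) and minimized at p=0 or p=1 (H=0).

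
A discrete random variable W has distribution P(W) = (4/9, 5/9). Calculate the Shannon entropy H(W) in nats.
0.6870 nats

Shannon entropy is H(X) = -Σ p(x) log p(x).

For P = (4/9, 5/9):
H = -4/9 × log_e(4/9) -5/9 × log_e(5/9)
H = 0.6870 nats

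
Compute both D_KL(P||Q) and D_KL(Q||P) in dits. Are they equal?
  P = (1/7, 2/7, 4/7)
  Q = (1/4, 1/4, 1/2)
D_KL(P||Q) = 0.0150, D_KL(Q||P) = 0.0173

KL divergence is not symmetric: D_KL(P||Q) ≠ D_KL(Q||P) in general.

D_KL(P||Q) = 0.0150 dits
D_KL(Q||P) = 0.0173 dits

No, they are not equal!

This asymmetry is why KL divergence is not a true distance metric.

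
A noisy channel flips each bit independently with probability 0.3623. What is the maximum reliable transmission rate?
0.0554 bits

For a binary symmetric channel (BSC) with error probability p:
Capacity C = 1 - H(p) bits per symbol

where H(p) = -p log₂(p) - (1-p) log₂(1-p) is the binary entropy function.

H(0.3623) = 0.9446 bits
C = 1 - 0.9446 = 0.0554 bits per symbol

This means we can reliably transmit up to 0.0554 bits of information per channel use.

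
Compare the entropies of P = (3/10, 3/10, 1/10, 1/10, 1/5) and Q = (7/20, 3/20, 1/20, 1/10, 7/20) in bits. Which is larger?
P

Computing entropies in bits:
H(P) = 2.1710
H(Q) = 2.0190

Distribution P has higher entropy.

Intuition: The distribution closer to uniform (more spread out) has higher entropy.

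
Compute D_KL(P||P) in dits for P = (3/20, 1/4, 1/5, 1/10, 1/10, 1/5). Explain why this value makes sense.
0.0000 dits

KL divergence satisfies the Gibbs inequality: D_KL(P||Q) ≥ 0 for all distributions P, Q.

D_KL(P||Q) = Σ p(x) log(p(x)/q(x))
Each term is p(x) × log_10(p(x)/p(x)) = p(x) × log_10(1) = 0, so the sum is 0.
D_KL(P||Q) = 0.0000 dits

When P = Q, the KL divergence is exactly 0, as there is no 'divergence' between identical distributions.

This non-negativity is a fundamental property: relative entropy cannot be negative because it measures how different Q is from P.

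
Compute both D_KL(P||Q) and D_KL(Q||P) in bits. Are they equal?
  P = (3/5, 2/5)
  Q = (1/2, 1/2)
D_KL(P||Q) = 0.0290, D_KL(Q||P) = 0.0294

KL divergence is not symmetric: D_KL(P||Q) ≠ D_KL(Q||P) in general.

D_KL(P||Q) = 0.0290 bits
D_KL(Q||P) = 0.0294 bits

No, they are not equal!

This asymmetry is why KL divergence is not a true distance metric.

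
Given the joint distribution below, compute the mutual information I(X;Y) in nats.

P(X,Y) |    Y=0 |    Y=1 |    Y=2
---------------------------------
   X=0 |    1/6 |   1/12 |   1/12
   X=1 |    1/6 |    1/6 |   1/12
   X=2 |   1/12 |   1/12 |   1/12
0.0168 nats

Mutual information: I(X;Y) = H(X) + H(Y) - H(X,Y)

Marginals:
P(X) = (1/3, 5/12, 1/4), H(X) = 1.0776 nats
P(Y) = (5/12, 1/3, 1/4), H(Y) = 1.0776 nats

Joint entropy: H(X,Y) = 2.1383 nats

I(X;Y) = 1.0776 + 1.0776 - 2.1383 = 0.0168 nats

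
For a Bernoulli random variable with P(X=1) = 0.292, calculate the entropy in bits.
0.8713 bits

The binary entropy function is:
H(p) = -p log(p) - (1-p) log(1-p)

H(0.292) = -0.292 × log_2(0.292) - 0.708 × log_2(0.708)
H(0.292) = 0.8713 bits

Note: Binary entropy is maximized at p=0.5 (H=1 bit) and minimized at p=0 or p=1 (H=0).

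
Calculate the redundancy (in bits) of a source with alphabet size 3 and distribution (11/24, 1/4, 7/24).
0.0506 bits

Redundancy measures how far a source is from maximum entropy:
R = H_max - H(X)

Maximum entropy for 3 symbols: H_max = log_2(3) = 1.5850 bits
Actual entropy: H(X) = 1.5343 bits
Redundancy: R = 1.5850 - 1.5343 = 0.0506 bits

This redundancy represents potential for compression: the source could be compressed by 0.0506 bits per symbol.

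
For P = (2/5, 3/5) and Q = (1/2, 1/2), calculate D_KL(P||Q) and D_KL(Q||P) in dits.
D_KL(P||Q) = 0.0087, D_KL(Q||P) = 0.0089

KL divergence is not symmetric: D_KL(P||Q) ≠ D_KL(Q||P) in general.

D_KL(P||Q) = 0.0087 dits
D_KL(Q||P) = 0.0089 dits

No, they are not equal!

This asymmetry is why KL divergence is not a true distance metric.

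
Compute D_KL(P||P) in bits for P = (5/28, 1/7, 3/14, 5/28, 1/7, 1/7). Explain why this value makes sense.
0.0000 bits

KL divergence satisfies the Gibbs inequality: D_KL(P||Q) ≥ 0 for all distributions P, Q.

D_KL(P||Q) = Σ p(x) log(p(x)/q(x))
Each term is p(x) × log_2(p(x)/p(x)) = p(x) × log_2(1) = 0, so the sum is 0.
D_KL(P||Q) = 0.0000 bits

When P = Q, the KL divergence is exactly 0, as there is no 'divergence' between identical distributions.

This non-negativity is a fundamental property: relative entropy cannot be negative because it measures how different Q is from P.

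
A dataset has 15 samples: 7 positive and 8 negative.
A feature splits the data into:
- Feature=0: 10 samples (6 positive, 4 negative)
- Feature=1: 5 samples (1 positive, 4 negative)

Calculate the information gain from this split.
0.1088 bits

Information Gain = H(Y) - H(Y|Feature)

Before split:
P(positive) = 7/15 = 0.4667
H(Y) = 0.9968 bits

After split:
Feature=0: H = 0.9710 bits (weight = 10/15)
Feature=1: H = 0.7219 bits (weight = 5/15)
H(Y|Feature) = (10/15)×0.9710 + (5/15)×0.7219 = 0.8879 bits

Information Gain = 0.9968 - 0.8879 = 0.1088 bits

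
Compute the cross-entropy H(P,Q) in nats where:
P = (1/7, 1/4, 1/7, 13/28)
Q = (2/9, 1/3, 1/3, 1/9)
1.6666 nats

Cross-entropy: H(P,Q) = -Σ p(x) log q(x)

Alternatively: H(P,Q) = H(P) + D_KL(P||Q)
H(P) = 1.2588 nats
D_KL(P||Q) = 0.4078 nats

H(P,Q) = 1.2588 + 0.4078 = 1.6666 nats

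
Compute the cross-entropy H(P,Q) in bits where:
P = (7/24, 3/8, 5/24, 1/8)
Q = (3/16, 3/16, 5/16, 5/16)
2.1694 bits

Cross-entropy: H(P,Q) = -Σ p(x) log q(x)

Alternatively: H(P,Q) = H(P) + D_KL(P||Q)
H(P) = 1.8956 bits
D_KL(P||Q) = 0.2738 bits

H(P,Q) = 1.8956 + 0.2738 = 2.1694 bits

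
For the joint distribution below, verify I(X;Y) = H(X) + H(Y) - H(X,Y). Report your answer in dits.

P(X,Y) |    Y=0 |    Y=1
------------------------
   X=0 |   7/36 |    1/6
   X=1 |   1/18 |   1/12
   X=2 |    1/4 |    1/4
I(X;Y) = 0.0017 dits

Mutual information has multiple equivalent forms:
- I(X;Y) = H(X) - H(X|Y)
- I(X;Y) = H(Y) - H(Y|X)
- I(X;Y) = H(X) + H(Y) - H(X,Y)

Computing all quantities:
H(X) = 0.4293, H(Y) = 0.3010, H(X,Y) = 0.7287
H(X|Y) = 0.4277, H(Y|X) = 0.2994

Verification:
H(X) - H(X|Y) = 0.4293 - 0.4277 = 0.0017
H(Y) - H(Y|X) = 0.3010 - 0.2994 = 0.0017
H(X) + H(Y) - H(X,Y) = 0.4293 + 0.3010 - 0.7287 = 0.0017

All forms give I(X;Y) = 0.0017 dits. ✓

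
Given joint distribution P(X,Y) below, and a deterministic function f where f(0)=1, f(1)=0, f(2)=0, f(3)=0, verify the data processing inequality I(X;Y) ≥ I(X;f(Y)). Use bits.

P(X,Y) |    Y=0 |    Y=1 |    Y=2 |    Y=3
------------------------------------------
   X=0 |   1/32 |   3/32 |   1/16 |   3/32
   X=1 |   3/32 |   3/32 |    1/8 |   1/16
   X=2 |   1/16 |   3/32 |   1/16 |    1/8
I(X;Y) = 0.0501, I(X;f(Y)) = 0.0153, inequality holds: 0.0501 ≥ 0.0153

Data Processing Inequality: For any Markov chain X → Y → Z, we have I(X;Y) ≥ I(X;Z).

Here Z = f(Y) is a deterministic function of Y, forming X → Y → Z.

Original I(X;Y) = 0.0501 bits

After applying f:
P(X,Z) where Z=f(Y):
- P(X,Z=0) = P(X,Y=1) + P(X,Y=2) + P(X,Y=3)
- P(X,Z=1) = P(X,Y=0)

I(X;Z) = I(X;f(Y)) = 0.0153 bits

Verification: 0.0501 ≥ 0.0153 ✓

Information cannot be created by processing; the function f can only lose information about X.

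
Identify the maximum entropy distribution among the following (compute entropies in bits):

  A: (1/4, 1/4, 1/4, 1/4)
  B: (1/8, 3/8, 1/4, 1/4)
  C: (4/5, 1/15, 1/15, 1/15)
A

For a discrete distribution over n outcomes, entropy is maximized by the uniform distribution.

Computing entropies:
H(A) = 2.0000 bits
H(B) = 1.9056 bits
H(C) = 1.0389 bits

The uniform distribution (where all probabilities equal 1/4) achieves the maximum entropy of log_2(4) = 2.0000 bits.

Distribution A has the highest entropy.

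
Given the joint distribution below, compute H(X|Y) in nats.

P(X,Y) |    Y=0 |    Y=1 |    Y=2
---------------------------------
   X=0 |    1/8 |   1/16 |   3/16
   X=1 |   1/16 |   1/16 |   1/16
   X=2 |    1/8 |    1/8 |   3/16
1.0289 nats

Using the chain rule: H(X|Y) = H(X,Y) - H(Y)

First, compute H(X,Y) = 2.1007 nats

Marginal P(Y) = (5/16, 1/4, 7/16)
H(Y) = 1.0717 nats

H(X|Y) = H(X,Y) - H(Y) = 2.1007 - 1.0717 = 1.0289 nats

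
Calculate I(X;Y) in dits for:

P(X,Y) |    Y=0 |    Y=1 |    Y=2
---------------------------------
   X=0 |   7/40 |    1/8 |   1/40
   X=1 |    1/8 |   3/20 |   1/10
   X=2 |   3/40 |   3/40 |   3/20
0.0345 dits

Mutual information: I(X;Y) = H(X) + H(Y) - H(X,Y)

Marginals:
P(X) = (13/40, 3/8, 3/10), H(X) = 0.4752 dits
P(Y) = (3/8, 7/20, 11/40), H(Y) = 0.4735 dits

Joint entropy: H(X,Y) = 0.9142 dits

I(X;Y) = 0.4752 + 0.4735 - 0.9142 = 0.0345 dits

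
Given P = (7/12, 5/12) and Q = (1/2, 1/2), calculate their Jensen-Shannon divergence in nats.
0.0035 nats

Jensen-Shannon divergence is:
JSD(P||Q) = 0.5 × D_KL(P||M) + 0.5 × D_KL(Q||M)
where M = 0.5 × (P + Q) is the mixture distribution.

M = 0.5 × (7/12, 5/12) + 0.5 × (1/2, 1/2) = (13/24, 11/24)

D_KL(P||M) = 0.0035 nats
D_KL(Q||M) = 0.0035 nats

JSD(P||Q) = 0.5 × 0.0035 + 0.5 × 0.0035 = 0.0035 nats

Unlike KL divergence, JSD is symmetric and bounded: 0 ≤ JSD ≤ log(2).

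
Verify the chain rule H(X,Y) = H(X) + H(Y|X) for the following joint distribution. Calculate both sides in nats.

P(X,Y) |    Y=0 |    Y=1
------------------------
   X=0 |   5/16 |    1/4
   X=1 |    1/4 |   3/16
H(X,Y) = 1.3705, H(X) = 0.6853, H(Y|X) = 0.6852 (all in nats)

Chain rule: H(X,Y) = H(X) + H(Y|X)

Left side — joint entropy directly:
H(X,Y) = -Σ p(x,y) log p(x,y) = 1.3705 nats

Right side — compute H(Y|X) from the conditional distributions:
P(X) = (9/16, 7/16), so H(X) = 0.6853 nats
H(Y|X) = Σ_x P(X=x) · H(Y|X=x):
  P(Y|X=0) = (5/9, 4/9), H(Y|X=0) = 0.6870, weight P(X=0) = 9/16
  P(Y|X=1) = (4/7, 3/7), H(Y|X=1) = 0.6829, weight P(X=1) = 7/16
H(Y|X) = 0.6852 nats

H(X) + H(Y|X) = 0.6853 + 0.6852 = 1.3705 nats

Both sides equal 1.3705 nats. ✓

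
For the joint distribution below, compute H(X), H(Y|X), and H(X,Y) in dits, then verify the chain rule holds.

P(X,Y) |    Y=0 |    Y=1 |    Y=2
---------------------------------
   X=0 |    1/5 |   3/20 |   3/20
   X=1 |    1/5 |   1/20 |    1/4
H(X,Y) = 0.7423, H(X) = 0.3010, H(Y|X) = 0.4413 (all in dits)

Chain rule: H(X,Y) = H(X) + H(Y|X)

Left side — joint entropy directly:
H(X,Y) = -Σ p(x,y) log p(x,y) = 0.7423 dits

Right side — compute H(Y|X) from the conditional distributions:
P(X) = (1/2, 1/2), so H(X) = 0.3010 dits
H(Y|X) = Σ_x P(X=x) · H(Y|X=x):
  P(Y|X=0) = (2/5, 3/10, 3/10), H(Y|X=0) = 0.4729, weight P(X=0) = 1/2
  P(Y|X=1) = (2/5, 1/10, 1/2), H(Y|X=1) = 0.4097, weight P(X=1) = 1/2
H(Y|X) = 0.4413 dits

H(X) + H(Y|X) = 0.3010 + 0.4413 = 0.7423 dits

Both sides equal 0.7423 dits. ✓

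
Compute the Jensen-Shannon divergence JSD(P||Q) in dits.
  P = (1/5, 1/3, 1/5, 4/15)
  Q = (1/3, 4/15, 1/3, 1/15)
0.0221 dits

Jensen-Shannon divergence is:
JSD(P||Q) = 0.5 × D_KL(P||M) + 0.5 × D_KL(Q||M)
where M = 0.5 × (P + Q) is the mixture distribution.

M = 0.5 × (1/5, 1/3, 1/5, 4/15) + 0.5 × (1/3, 4/15, 1/3, 1/15) = (4/15, 3/10, 4/15, 1/6)

D_KL(P||M) = 0.0197 dits
D_KL(Q||M) = 0.0244 dits

JSD(P||Q) = 0.5 × 0.0197 + 0.5 × 0.0244 = 0.0221 dits

Unlike KL divergence, JSD is symmetric and bounded: 0 ≤ JSD ≤ log(2).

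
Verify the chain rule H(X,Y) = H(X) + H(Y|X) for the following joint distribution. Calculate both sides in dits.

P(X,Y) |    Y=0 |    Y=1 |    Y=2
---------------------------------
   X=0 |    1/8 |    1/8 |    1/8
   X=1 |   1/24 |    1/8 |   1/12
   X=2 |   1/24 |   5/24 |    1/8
H(X,Y) = 0.9113, H(X) = 0.4700, H(Y|X) = 0.4413 (all in dits)

Chain rule: H(X,Y) = H(X) + H(Y|X)

Left side — joint entropy directly:
H(X,Y) = -Σ p(x,y) log p(x,y) = 0.9113 dits

Right side — compute H(Y|X) from the conditional distributions:
P(X) = (3/8, 1/4, 3/8), so H(X) = 0.4700 dits
H(Y|X) = Σ_x P(X=x) · H(Y|X=x):
  P(Y|X=0) = (1/3, 1/3, 1/3), H(Y|X=0) = 0.4771, weight P(X=0) = 3/8
  P(Y|X=1) = (1/6, 1/2, 1/3), H(Y|X=1) = 0.4392, weight P(X=1) = 1/4
  P(Y|X=2) = (1/9, 5/9, 1/3), H(Y|X=2) = 0.4069, weight P(X=2) = 3/8
H(Y|X) = 0.4413 dits

H(X) + H(Y|X) = 0.4700 + 0.4413 = 0.9113 dits

Both sides equal 0.9113 dits. ✓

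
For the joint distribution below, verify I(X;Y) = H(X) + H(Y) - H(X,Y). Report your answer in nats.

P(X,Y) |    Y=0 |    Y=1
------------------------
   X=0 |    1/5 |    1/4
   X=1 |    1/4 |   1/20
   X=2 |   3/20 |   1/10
I(X;Y) = 0.0605 nats

Mutual information has multiple equivalent forms:
- I(X;Y) = H(X) - H(X|Y)
- I(X;Y) = H(Y) - H(Y|X)
- I(X;Y) = H(X) + H(Y) - H(X,Y)

Computing all quantities:
H(X) = 1.0671, H(Y) = 0.6730, H(X,Y) = 1.6796
H(X|Y) = 1.0066, H(Y|X) = 0.6126

Verification:
H(X) - H(X|Y) = 1.0671 - 1.0066 = 0.0605
H(Y) - H(Y|X) = 0.6730 - 0.6126 = 0.0605
H(X) + H(Y) - H(X,Y) = 1.0671 + 0.6730 - 1.6796 = 0.0605

All forms give I(X;Y) = 0.0605 nats. ✓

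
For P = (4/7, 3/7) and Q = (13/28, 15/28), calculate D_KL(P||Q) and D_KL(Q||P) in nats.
D_KL(P||Q) = 0.0230, D_KL(Q||P) = 0.0231

KL divergence is not symmetric: D_KL(P||Q) ≠ D_KL(Q||P) in general.

D_KL(P||Q) = 0.0230 nats
D_KL(Q||P) = 0.0231 nats

No, they are not equal!

This asymmetry is why KL divergence is not a true distance metric.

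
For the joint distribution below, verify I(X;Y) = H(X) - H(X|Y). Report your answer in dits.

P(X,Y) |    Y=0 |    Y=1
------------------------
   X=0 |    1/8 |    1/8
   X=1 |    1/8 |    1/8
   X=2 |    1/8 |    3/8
I(X;Y) = 0.0147 dits

Mutual information has multiple equivalent forms:
- I(X;Y) = H(X) - H(X|Y)
- I(X;Y) = H(Y) - H(Y|X)
- I(X;Y) = H(X) + H(Y) - H(X,Y)

Computing all quantities:
H(X) = 0.4515, H(Y) = 0.2873, H(X,Y) = 0.7242
H(X|Y) = 0.4369, H(Y|X) = 0.2726

Verification:
H(X) - H(X|Y) = 0.4515 - 0.4369 = 0.0147
H(Y) - H(Y|X) = 0.2873 - 0.2726 = 0.0147
H(X) + H(Y) - H(X,Y) = 0.4515 + 0.2873 - 0.7242 = 0.0147

All forms give I(X;Y) = 0.0147 dits. ✓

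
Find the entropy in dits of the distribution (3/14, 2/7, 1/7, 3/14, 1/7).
0.6836 dits

Shannon entropy is H(X) = -Σ p(x) log p(x).

For P = (3/14, 2/7, 1/7, 3/14, 1/7):
H = -3/14 × log_10(3/14) -2/7 × log_10(2/7) -1/7 × log_10(1/7) -3/14 × log_10(3/14) -1/7 × log_10(1/7)
H = 0.6836 dits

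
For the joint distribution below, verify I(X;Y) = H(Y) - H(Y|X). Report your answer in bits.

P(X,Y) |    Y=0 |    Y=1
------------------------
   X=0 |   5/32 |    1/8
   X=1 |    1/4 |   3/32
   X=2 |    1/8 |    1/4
I(X;Y) = 0.0835 bits

Mutual information has multiple equivalent forms:
- I(X;Y) = H(X) - H(X|Y)
- I(X;Y) = H(Y) - H(Y|X)
- I(X;Y) = H(X) + H(Y) - H(X,Y)

Computing all quantities:
H(X) = 1.5749, H(Y) = 0.9972, H(X,Y) = 2.4886
H(X|Y) = 1.4914, H(Y|X) = 0.9137

Verification:
H(X) - H(X|Y) = 1.5749 - 1.4914 = 0.0835
H(Y) - H(Y|X) = 0.9972 - 0.9137 = 0.0835
H(X) + H(Y) - H(X,Y) = 1.5749 + 0.9972 - 2.4886 = 0.0835

All forms give I(X;Y) = 0.0835 bits. ✓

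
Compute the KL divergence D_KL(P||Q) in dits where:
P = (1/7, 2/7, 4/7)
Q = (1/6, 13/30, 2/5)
0.0273 dits

KL divergence: D_KL(P||Q) = Σ p(x) log(p(x)/q(x))

Computing term by term:
  x=0: 1/7 × log_10[(1/7)/(1/6)] = 1/7 × -0.0669 = -0.0096
  x=1: 2/7 × log_10[(2/7)/(13/30)] = 2/7 × -0.1809 = -0.0517
  x=2: 4/7 × log_10[(4/7)/(2/5)] = 4/7 × 0.1549 = 0.0885

D_KL(P||Q) = 0.0273 dits

Note: KL divergence is always non-negative and equals 0 iff P = Q.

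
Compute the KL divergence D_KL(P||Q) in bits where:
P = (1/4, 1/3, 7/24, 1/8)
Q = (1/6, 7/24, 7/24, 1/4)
0.0855 bits

KL divergence: D_KL(P||Q) = Σ p(x) log(p(x)/q(x))

Computing term by term:
  x=0: 1/4 × log_2[(1/4)/(1/6)] = 1/4 × 0.5850 = 0.1462
  x=1: 1/3 × log_2[(1/3)/(7/24)] = 1/3 × 0.1926 = 0.0642
  x=2: 7/24 × log_2[(7/24)/(7/24)] = 7/24 × 0.0000 = 0.0000
  x=3: 1/8 × log_2[(1/8)/(1/4)] = 1/8 × -1.0000 = -0.1250

D_KL(P||Q) = 0.0855 bits

Note: KL divergence is always non-negative and equals 0 iff P = Q.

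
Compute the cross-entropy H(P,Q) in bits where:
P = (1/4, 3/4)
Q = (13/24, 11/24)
1.0653 bits

Cross-entropy: H(P,Q) = -Σ p(x) log q(x)

Alternatively: H(P,Q) = H(P) + D_KL(P||Q)
H(P) = 0.8113 bits
D_KL(P||Q) = 0.2540 bits

H(P,Q) = 0.8113 + 0.2540 = 1.0653 bits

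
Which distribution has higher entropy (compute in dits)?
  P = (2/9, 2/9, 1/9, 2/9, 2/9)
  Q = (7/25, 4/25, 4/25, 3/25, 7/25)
P

Computing entropies in dits:
H(P) = 0.6867
H(Q) = 0.6748

Distribution P has higher entropy.

Intuition: The distribution closer to uniform (more spread out) has higher entropy.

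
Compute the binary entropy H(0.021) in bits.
0.1470 bits

The binary entropy function is:
H(p) = -p log(p) - (1-p) log(1-p)

H(0.021) = -0.021 × log_2(0.021) - 0.979 × log_2(0.979)
H(0.021) = 0.1470 bits

Note: Binary entropy is maximized at p=0.5 (H=1 bit) and minimized at p=0 or p=1 (H=0).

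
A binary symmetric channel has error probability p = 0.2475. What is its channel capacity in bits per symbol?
0.1927 bits

For a binary symmetric channel (BSC) with error probability p:
Capacity C = 1 - H(p) bits per symbol

where H(p) = -p log₂(p) - (1-p) log₂(1-p) is the binary entropy function.

H(0.2475) = 0.8073 bits
C = 1 - 0.8073 = 0.1927 bits per symbol

This means we can reliably transmit up to 0.1927 bits of information per channel use.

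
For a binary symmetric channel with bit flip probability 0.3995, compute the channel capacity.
0.0293 bits

For a binary symmetric channel (BSC) with error probability p:
Capacity C = 1 - H(p) bits per symbol

where H(p) = -p log₂(p) - (1-p) log₂(1-p) is the binary entropy function.

H(0.3995) = 0.9707 bits
C = 1 - 0.9707 = 0.0293 bits per symbol

This means we can reliably transmit up to 0.0293 bits of information per channel use.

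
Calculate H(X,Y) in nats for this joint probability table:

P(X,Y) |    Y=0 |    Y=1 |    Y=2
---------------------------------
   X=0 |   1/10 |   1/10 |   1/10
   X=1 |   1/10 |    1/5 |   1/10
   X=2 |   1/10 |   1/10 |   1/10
2.1640 nats

Joint entropy is H(X,Y) = -Σ_{x,y} p(x,y) log p(x,y).

Summing over all non-zero entries:
H(X,Y) = -[1/10·log_e(1/10) + 1/10·log_e(1/10) + 1/10·log_e(1/10) + 1/10·log_e(1/10) + 1/5·log_e(1/5) + 1/10·log_e(1/10) + 1/10·log_e(1/10) + 1/10·log_e(1/10) + 1/10·log_e(1/10)]
H(X,Y) = 2.1640 nats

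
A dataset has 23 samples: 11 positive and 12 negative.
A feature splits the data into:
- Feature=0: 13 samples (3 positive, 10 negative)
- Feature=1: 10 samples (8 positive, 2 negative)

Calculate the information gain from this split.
0.2443 bits

Information Gain = H(Y) - H(Y|Feature)

Before split:
P(positive) = 11/23 = 0.4783
H(Y) = 0.9986 bits

After split:
Feature=0: H = 0.7793 bits (weight = 13/23)
Feature=1: H = 0.7219 bits (weight = 10/23)
H(Y|Feature) = (13/23)×0.7793 + (10/23)×0.7219 = 0.7544 bits

Information Gain = 0.9986 - 0.7544 = 0.2443 bits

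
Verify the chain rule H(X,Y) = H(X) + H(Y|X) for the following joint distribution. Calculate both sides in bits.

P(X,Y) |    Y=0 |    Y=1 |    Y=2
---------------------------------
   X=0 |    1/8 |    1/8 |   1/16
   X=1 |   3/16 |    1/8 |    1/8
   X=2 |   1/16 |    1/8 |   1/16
H(X,Y) = 3.0778, H(X) = 1.5462, H(Y|X) = 1.5316 (all in bits)

Chain rule: H(X,Y) = H(X) + H(Y|X)

Left side — joint entropy directly:
H(X,Y) = -Σ p(x,y) log p(x,y) = 3.0778 bits

Right side — compute H(Y|X) from the conditional distributions:
P(X) = (5/16, 7/16, 1/4), so H(X) = 1.5462 bits
H(Y|X) = Σ_x P(X=x) · H(Y|X=x):
  P(Y|X=0) = (2/5, 2/5, 1/5), H(Y|X=0) = 1.5219, weight P(X=0) = 5/16
  P(Y|X=1) = (3/7, 2/7, 2/7), H(Y|X=1) = 1.5567, weight P(X=1) = 7/16
  P(Y|X=2) = (1/4, 1/2, 1/4), H(Y|X=2) = 1.5000, weight P(X=2) = 1/4
H(Y|X) = 1.5316 bits

H(X) + H(Y|X) = 1.5462 + 1.5316 = 3.0778 bits

Both sides equal 3.0778 bits. ✓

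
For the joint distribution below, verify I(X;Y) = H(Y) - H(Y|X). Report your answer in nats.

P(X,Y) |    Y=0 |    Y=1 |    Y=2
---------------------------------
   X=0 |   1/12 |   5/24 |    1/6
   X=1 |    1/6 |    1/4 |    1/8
I(X;Y) = 0.0156 nats

Mutual information has multiple equivalent forms:
- I(X;Y) = H(X) - H(X|Y)
- I(X;Y) = H(Y) - H(Y|X)
- I(X;Y) = H(X) + H(Y) - H(X,Y)

Computing all quantities:
H(X) = 0.6897, H(Y) = 1.0635, H(X,Y) = 1.7376
H(X|Y) = 0.6741, H(Y|X) = 1.0480

Verification:
H(X) - H(X|Y) = 0.6897 - 0.6741 = 0.0156
H(Y) - H(Y|X) = 1.0635 - 1.0480 = 0.0156
H(X) + H(Y) - H(X,Y) = 0.6897 + 1.0635 - 1.7376 = 0.0156

All forms give I(X;Y) = 0.0156 nats. ✓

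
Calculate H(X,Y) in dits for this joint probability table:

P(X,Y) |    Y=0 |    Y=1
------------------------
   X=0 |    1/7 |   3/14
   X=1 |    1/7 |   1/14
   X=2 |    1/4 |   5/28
0.7508 dits

Joint entropy is H(X,Y) = -Σ_{x,y} p(x,y) log p(x,y).

Summing over all non-zero entries:
H(X,Y) = -[1/7·log_10(1/7) + 3/14·log_10(3/14) + 1/7·log_10(1/7) + 1/14·log_10(1/14) + 1/4·log_10(1/4) + 5/28·log_10(5/28)]
H(X,Y) = 0.7508 dits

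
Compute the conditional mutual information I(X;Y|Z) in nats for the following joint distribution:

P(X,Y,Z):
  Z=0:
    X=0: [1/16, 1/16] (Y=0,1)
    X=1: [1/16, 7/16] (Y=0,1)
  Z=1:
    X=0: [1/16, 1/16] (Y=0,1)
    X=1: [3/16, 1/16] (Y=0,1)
0.0492 nats

Conditional mutual information: I(X;Y|Z) = H(X|Z) + H(Y|Z) - H(X,Y|Z)

H(Z) = 0.6616
H(X,Z) = 1.2130 → H(X|Z) = 0.5514
H(Y,Z) = 1.2130 → H(Y|Z) = 0.5514
H(X,Y,Z) = 1.7153 → H(X,Y|Z) = 1.0537

I(X;Y|Z) = 0.5514 + 0.5514 - 1.0537 = 0.0492 nats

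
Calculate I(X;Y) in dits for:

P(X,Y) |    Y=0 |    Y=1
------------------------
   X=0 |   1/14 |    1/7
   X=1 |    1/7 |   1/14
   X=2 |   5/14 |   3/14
0.0139 dits

Mutual information: I(X;Y) = H(X) + H(Y) - H(X,Y)

Marginals:
P(X) = (3/14, 3/14, 4/7), H(X) = 0.4256 dits
P(Y) = (4/7, 3/7), H(Y) = 0.2966 dits

Joint entropy: H(X,Y) = 0.7082 dits

I(X;Y) = 0.4256 + 0.2966 - 0.7082 = 0.0139 dits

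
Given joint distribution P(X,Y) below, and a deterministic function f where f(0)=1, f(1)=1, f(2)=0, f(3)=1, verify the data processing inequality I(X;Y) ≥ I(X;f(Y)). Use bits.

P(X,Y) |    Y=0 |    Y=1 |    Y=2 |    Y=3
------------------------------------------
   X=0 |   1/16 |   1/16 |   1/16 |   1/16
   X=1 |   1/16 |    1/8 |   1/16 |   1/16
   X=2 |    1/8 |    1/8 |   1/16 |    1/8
I(X;Y) = 0.0234, I(X;f(Y)) = 0.0089, inequality holds: 0.0234 ≥ 0.0089

Data Processing Inequality: For any Markov chain X → Y → Z, we have I(X;Y) ≥ I(X;Z).

Here Z = f(Y) is a deterministic function of Y, forming X → Y → Z.

Original I(X;Y) = 0.0234 bits

After applying f:
P(X,Z) where Z=f(Y):
- P(X,Z=0) = P(X,Y=2)
- P(X,Z=1) = P(X,Y=0) + P(X,Y=1) + P(X,Y=3)

I(X;Z) = I(X;f(Y)) = 0.0089 bits

Verification: 0.0234 ≥ 0.0089 ✓

Information cannot be created by processing; the function f can only lose information about X.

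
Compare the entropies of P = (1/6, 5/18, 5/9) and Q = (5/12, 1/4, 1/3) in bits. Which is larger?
Q

Computing entropies in bits:
H(P) = 1.4153
H(Q) = 1.5546

Distribution Q has higher entropy.

Intuition: The distribution closer to uniform (more spread out) has higher entropy.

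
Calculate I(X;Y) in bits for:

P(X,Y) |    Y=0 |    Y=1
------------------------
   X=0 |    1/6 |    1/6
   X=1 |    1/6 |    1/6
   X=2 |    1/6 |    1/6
0.0000 bits

Mutual information: I(X;Y) = H(X) + H(Y) - H(X,Y)

Marginals:
P(X) = (1/3, 1/3, 1/3), H(X) = 1.5850 bits
P(Y) = (1/2, 1/2), H(Y) = 1.0000 bits

Joint entropy: H(X,Y) = 2.5850 bits

I(X;Y) = 1.5850 + 1.0000 - 2.5850 = 0.0000 bits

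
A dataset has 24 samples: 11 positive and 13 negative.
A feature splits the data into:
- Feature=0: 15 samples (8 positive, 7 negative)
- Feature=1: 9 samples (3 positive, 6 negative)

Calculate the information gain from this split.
0.0276 bits

Information Gain = H(Y) - H(Y|Feature)

Before split:
P(positive) = 11/24 = 0.4583
H(Y) = 0.9950 bits

After split:
Feature=0: H = 0.9968 bits (weight = 15/24)
Feature=1: H = 0.9183 bits (weight = 9/24)
H(Y|Feature) = (15/24)×0.9968 + (9/24)×0.9183 = 0.9674 bits

Information Gain = 0.9950 - 0.9674 = 0.0276 bits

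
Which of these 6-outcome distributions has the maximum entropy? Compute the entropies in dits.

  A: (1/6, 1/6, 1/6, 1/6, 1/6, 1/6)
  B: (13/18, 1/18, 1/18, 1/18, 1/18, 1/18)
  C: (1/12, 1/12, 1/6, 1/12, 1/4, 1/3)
A

For a discrete distribution over n outcomes, entropy is maximized by the uniform distribution.

Computing entropies:
H(A) = 0.7782 dits
H(B) = 0.4508 dits
H(C) = 0.7090 dits

The uniform distribution (where all probabilities equal 1/6) achieves the maximum entropy of log_10(6) = 0.7782 dits.

Distribution A has the highest entropy.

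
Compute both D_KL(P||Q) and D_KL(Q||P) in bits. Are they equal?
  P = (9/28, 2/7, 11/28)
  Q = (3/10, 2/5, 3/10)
D_KL(P||Q) = 0.0461, D_KL(Q||P) = 0.0476

KL divergence is not symmetric: D_KL(P||Q) ≠ D_KL(Q||P) in general.

D_KL(P||Q) = 0.0461 bits
D_KL(Q||P) = 0.0476 bits

No, they are not equal!

This asymmetry is why KL divergence is not a true distance metric.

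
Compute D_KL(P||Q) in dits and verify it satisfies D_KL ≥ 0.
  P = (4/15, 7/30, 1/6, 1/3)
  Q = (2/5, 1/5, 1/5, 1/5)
0.0294 dits

KL divergence satisfies the Gibbs inequality: D_KL(P||Q) ≥ 0 for all distributions P, Q.

D_KL(P||Q) = Σ p(x) log(p(x)/q(x))
Term by term:
  x=0: 4/15 × log_10[(4/15)/(2/5)] = -0.0470
  x=1: 7/30 × log_10[(7/30)/(1/5)] = 0.0156
  x=2: 1/6 × log_10[(1/6)/(1/5)] = -0.0132
  x=3: 1/3 × log_10[(1/3)/(1/5)] = 0.0739
D_KL(P||Q) = 0.0294 dits

D_KL(P||Q) = 0.0294 ≥ 0 ✓

This non-negativity is a fundamental property: relative entropy cannot be negative because it measures how different Q is from P.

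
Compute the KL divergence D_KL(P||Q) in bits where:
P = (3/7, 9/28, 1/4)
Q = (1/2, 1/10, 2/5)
0.2766 bits

KL divergence: D_KL(P||Q) = Σ p(x) log(p(x)/q(x))

Computing term by term:
  x=0: 3/7 × log_2[(3/7)/(1/2)] = 3/7 × -0.2224 = -0.0953
  x=1: 9/28 × log_2[(9/28)/(1/10)] = 9/28 × 1.6845 = 0.5414
  x=2: 1/4 × log_2[(1/4)/(2/5)] = 1/4 × -0.6781 = -0.1695

D_KL(P||Q) = 0.2766 bits

Note: KL divergence is always non-negative and equals 0 iff P = Q.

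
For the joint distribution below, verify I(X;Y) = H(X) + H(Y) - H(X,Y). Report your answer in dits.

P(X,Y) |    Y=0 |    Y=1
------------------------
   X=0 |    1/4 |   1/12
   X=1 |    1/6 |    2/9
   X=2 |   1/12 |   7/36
I(X;Y) = 0.0306 dits

Mutual information has multiple equivalent forms:
- I(X;Y) = H(X) - H(X|Y)
- I(X;Y) = H(Y) - H(Y|X)
- I(X;Y) = H(X) + H(Y) - H(X,Y)

Computing all quantities:
H(X) = 0.4731, H(Y) = 0.3010, H(X,Y) = 0.7435
H(X|Y) = 0.4425, H(Y|X) = 0.2704

Verification:
H(X) - H(X|Y) = 0.4731 - 0.4425 = 0.0306
H(Y) - H(Y|X) = 0.3010 - 0.2704 = 0.0306
H(X) + H(Y) - H(X,Y) = 0.4731 + 0.3010 - 0.7435 = 0.0306

All forms give I(X;Y) = 0.0306 dits. ✓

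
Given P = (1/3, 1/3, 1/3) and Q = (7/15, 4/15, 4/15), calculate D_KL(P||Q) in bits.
0.0528 bits

KL divergence: D_KL(P||Q) = Σ p(x) log(p(x)/q(x))

Computing term by term:
  x=0: 1/3 × log_2[(1/3)/(7/15)] = 1/3 × -0.4854 = -0.1618
  x=1: 1/3 × log_2[(1/3)/(4/15)] = 1/3 × 0.3219 = 0.1073
  x=2: 1/3 × log_2[(1/3)/(4/15)] = 1/3 × 0.3219 = 0.1073

D_KL(P||Q) = 0.0528 bits

Note: KL divergence is always non-negative and equals 0 iff P = Q.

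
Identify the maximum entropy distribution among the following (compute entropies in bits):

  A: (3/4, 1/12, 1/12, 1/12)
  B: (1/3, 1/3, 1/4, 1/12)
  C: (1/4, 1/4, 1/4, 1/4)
C

For a discrete distribution over n outcomes, entropy is maximized by the uniform distribution.

Computing entropies:
H(A) = 1.2075 bits
H(B) = 1.8554 bits
H(C) = 2.0000 bits

The uniform distribution (where all probabilities equal 1/4) achieves the maximum entropy of log_2(4) = 2.0000 bits.

Distribution C has the highest entropy.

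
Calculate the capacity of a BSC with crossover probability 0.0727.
0.6241 bits

For a binary symmetric channel (BSC) with error probability p:
Capacity C = 1 - H(p) bits per symbol

where H(p) = -p log₂(p) - (1-p) log₂(1-p) is the binary entropy function.

H(0.0727) = 0.3759 bits
C = 1 - 0.3759 = 0.6241 bits per symbol

This means we can reliably transmit up to 0.6241 bits of information per channel use.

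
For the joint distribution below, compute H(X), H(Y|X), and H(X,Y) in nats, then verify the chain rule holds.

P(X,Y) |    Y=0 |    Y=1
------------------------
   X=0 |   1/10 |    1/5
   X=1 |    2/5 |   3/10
H(X,Y) = 1.2799, H(X) = 0.6109, H(Y|X) = 0.6690 (all in nats)

Chain rule: H(X,Y) = H(X) + H(Y|X)

Left side — joint entropy directly:
H(X,Y) = -Σ p(x,y) log p(x,y) = 1.2799 nats

Right side — compute H(Y|X) from the conditional distributions:
P(X) = (3/10, 7/10), so H(X) = 0.6109 nats
H(Y|X) = Σ_x P(X=x) · H(Y|X=x):
  P(Y|X=0) = (1/3, 2/3), H(Y|X=0) = 0.6365, weight P(X=0) = 3/10
  P(Y|X=1) = (4/7, 3/7), H(Y|X=1) = 0.6829, weight P(X=1) = 7/10
H(Y|X) = 0.6690 nats

H(X) + H(Y|X) = 0.6109 + 0.6690 = 1.2799 nats

Both sides equal 1.2799 nats. ✓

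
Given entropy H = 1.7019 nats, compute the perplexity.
5.4844

Perplexity is e^H (or exp(H) for natural log).

H = 1.7019 nats
Perplexity = e^1.7019 = 5.4844

Interpretation: The model's uncertainty is equivalent to choosing uniformly among 5.5 options.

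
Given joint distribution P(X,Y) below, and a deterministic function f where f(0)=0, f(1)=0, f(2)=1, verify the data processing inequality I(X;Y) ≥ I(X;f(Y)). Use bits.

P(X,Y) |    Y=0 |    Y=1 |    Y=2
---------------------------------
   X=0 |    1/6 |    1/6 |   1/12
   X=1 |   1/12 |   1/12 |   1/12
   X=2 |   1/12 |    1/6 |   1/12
I(X;Y) = 0.0242, I(X;f(Y)) = 0.0105, inequality holds: 0.0242 ≥ 0.0105

Data Processing Inequality: For any Markov chain X → Y → Z, we have I(X;Y) ≥ I(X;Z).

Here Z = f(Y) is a deterministic function of Y, forming X → Y → Z.

Original I(X;Y) = 0.0242 bits

After applying f:
P(X,Z) where Z=f(Y):
- P(X,Z=0) = P(X,Y=0) + P(X,Y=1)
- P(X,Z=1) = P(X,Y=2)

I(X;Z) = I(X;f(Y)) = 0.0105 bits

Verification: 0.0242 ≥ 0.0105 ✓

Information cannot be created by processing; the function f can only lose information about X.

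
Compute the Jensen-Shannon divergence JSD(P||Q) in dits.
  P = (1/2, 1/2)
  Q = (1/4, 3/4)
0.0147 dits

Jensen-Shannon divergence is:
JSD(P||Q) = 0.5 × D_KL(P||M) + 0.5 × D_KL(Q||M)
where M = 0.5 × (P + Q) is the mixture distribution.

M = 0.5 × (1/2, 1/2) + 0.5 × (1/4, 3/4) = (3/8, 5/8)

D_KL(P||M) = 0.0140 dits
D_KL(Q||M) = 0.0154 dits

JSD(P||Q) = 0.5 × 0.0140 + 0.5 × 0.0154 = 0.0147 dits

Unlike KL divergence, JSD is symmetric and bounded: 0 ≤ JSD ≤ log(2).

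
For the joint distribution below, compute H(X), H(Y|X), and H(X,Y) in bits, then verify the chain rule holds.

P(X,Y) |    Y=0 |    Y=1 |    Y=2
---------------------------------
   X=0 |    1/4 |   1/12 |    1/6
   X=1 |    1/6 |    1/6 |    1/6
H(X,Y) = 2.5221, H(X) = 1.0000, H(Y|X) = 1.5221 (all in bits)

Chain rule: H(X,Y) = H(X) + H(Y|X)

Left side — joint entropy directly:
H(X,Y) = -Σ p(x,y) log p(x,y) = 2.5221 bits

Right side — compute H(Y|X) from the conditional distributions:
P(X) = (1/2, 1/2), so H(X) = 1.0000 bits
H(Y|X) = Σ_x P(X=x) · H(Y|X=x):
  P(Y|X=0) = (1/2, 1/6, 1/3), H(Y|X=0) = 1.4591, weight P(X=0) = 1/2
  P(Y|X=1) = (1/3, 1/3, 1/3), H(Y|X=1) = 1.5850, weight P(X=1) = 1/2
H(Y|X) = 1.5221 bits

H(X) + H(Y|X) = 1.0000 + 1.5221 = 2.5221 bits

Both sides equal 2.5221 bits. ✓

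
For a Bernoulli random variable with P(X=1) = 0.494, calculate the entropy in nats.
0.6931 nats

The binary entropy function is:
H(p) = -p log(p) - (1-p) log(1-p)

H(0.494) = -0.494 × log_e(0.494) - 0.506 × log_e(0.506)
H(0.494) = 0.6931 nats

Note: Binary entropy is maximized at p=0.5 (H=1 bit) and minimized at p=0 or p=1 (H=0).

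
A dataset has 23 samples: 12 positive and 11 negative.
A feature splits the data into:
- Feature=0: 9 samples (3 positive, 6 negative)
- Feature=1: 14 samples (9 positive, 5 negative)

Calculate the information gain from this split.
0.0670 bits

Information Gain = H(Y) - H(Y|Feature)

Before split:
P(positive) = 12/23 = 0.5217
H(Y) = 0.9986 bits

After split:
Feature=0: H = 0.9183 bits (weight = 9/23)
Feature=1: H = 0.9403 bits (weight = 14/23)
H(Y|Feature) = (9/23)×0.9183 + (14/23)×0.9403 = 0.9317 bits

Information Gain = 0.9986 - 0.9317 = 0.0670 bits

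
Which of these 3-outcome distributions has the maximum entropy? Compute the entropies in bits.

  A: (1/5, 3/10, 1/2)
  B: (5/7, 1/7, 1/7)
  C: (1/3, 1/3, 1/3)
C

For a discrete distribution over n outcomes, entropy is maximized by the uniform distribution.

Computing entropies:
H(A) = 1.4855 bits
H(B) = 1.1488 bits
H(C) = 1.5850 bits

The uniform distribution (where all probabilities equal 1/3) achieves the maximum entropy of log_2(3) = 1.5850 bits.

Distribution C has the highest entropy.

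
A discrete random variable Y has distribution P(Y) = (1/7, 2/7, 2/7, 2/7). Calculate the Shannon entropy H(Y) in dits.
0.5871 dits

Shannon entropy is H(X) = -Σ p(x) log p(x).

For P = (1/7, 2/7, 2/7, 2/7):
H = -1/7 × log_10(1/7) -2/7 × log_10(2/7) -2/7 × log_10(2/7) -2/7 × log_10(2/7)
H = 0.5871 dits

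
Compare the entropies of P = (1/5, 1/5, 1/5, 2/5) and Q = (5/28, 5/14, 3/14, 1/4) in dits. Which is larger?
Q

Computing entropies in dits:
H(P) = 0.5786
H(Q) = 0.5872

Distribution Q has higher entropy.

Intuition: The distribution closer to uniform (more spread out) has higher entropy.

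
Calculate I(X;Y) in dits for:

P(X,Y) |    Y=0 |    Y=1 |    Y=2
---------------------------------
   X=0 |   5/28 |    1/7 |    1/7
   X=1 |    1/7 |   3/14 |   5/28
0.0037 dits

Mutual information: I(X;Y) = H(X) + H(Y) - H(X,Y)

Marginals:
P(X) = (13/28, 15/28), H(X) = 0.2999 dits
P(Y) = (9/28, 5/14, 9/28), H(Y) = 0.4766 dits

Joint entropy: H(X,Y) = 0.7728 dits

I(X;Y) = 0.2999 + 0.4766 - 0.7728 = 0.0037 dits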